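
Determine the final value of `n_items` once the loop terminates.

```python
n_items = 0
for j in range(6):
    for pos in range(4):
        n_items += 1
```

Let's trace through this code step by step.

Initialize: n_items = 0
Entering loop: for j in range(6):
After iteration 1: j = 0, n_items = 4
After iteration 2: j = 1, n_items = 8
After iteration 3: j = 2, n_items = 12
After iteration 4: j = 3, n_items = 16
After iteration 5: j = 4, n_items = 20
After iteration 6: j = 5, n_items = 24
Loop ends.

Final answer: 24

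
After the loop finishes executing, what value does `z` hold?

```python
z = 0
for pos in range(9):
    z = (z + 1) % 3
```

Let's trace through this code step by step.

Initialize: z = 0
Entering loop: for pos in range(9):
After iteration 1: pos = 0, z = 1
After iteration 2: pos = 1, z = 2
After iteration 3: pos = 2, z = 0
After iteration 4: pos = 3, z = 1
After iteration 5: pos = 4, z = 2
After iteration 6: pos = 5, z = 0
After iteration 7: pos = 6, z = 1
After iteration 8: pos = 7, z = 2
After iteration 9: pos = 8, z = 0
Loop ends.

Final answer: 0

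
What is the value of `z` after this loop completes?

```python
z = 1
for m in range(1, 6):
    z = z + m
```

Let's trace through this code step by step.

Initialize: z = 1
Entering loop: for m in range(1, 6):
After iteration 1: m = 1, z = 2
After iteration 2: m = 2, z = 4
After iteration 3: m = 3, z = 7
After iteration 4: m = 4, z = 11
After iteration 5: m = 5, z = 16
Loop ends.

Final answer: 16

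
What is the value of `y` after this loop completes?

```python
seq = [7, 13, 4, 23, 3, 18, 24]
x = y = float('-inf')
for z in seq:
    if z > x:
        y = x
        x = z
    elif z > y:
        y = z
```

Let's trace through this code step by step.

Initialize: seq = [7, 13, 4, 23, 3, 18, 24]
Initialize: x = -inf
Initialize: y = -inf
Entering loop: for z in seq:
After iteration 1: z = 7, x = 7, y = -inf
After iteration 2: z = 13, x = 13, y = 7
After iteration 3: z = 4, x = 13, y = 7
After iteration 4: z = 23, x = 23, y = 13
After iteration 5: z = 3, x = 23, y = 13
After iteration 6: z = 18, x = 23, y = 18
After iteration 7: z = 24, x = 24, y = 23
Loop ends.

Final answer: 23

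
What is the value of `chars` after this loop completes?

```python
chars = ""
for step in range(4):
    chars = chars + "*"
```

Let's trace through this code step by step.

Initialize: chars = ''
Entering loop: for step in range(4):
After iteration 1: step = 0, chars = '*'
After iteration 2: step = 1, chars = '**'
After iteration 3: step = 2, chars = '***'
After iteration 4: step = 3, chars = '****'
Loop ends.

Final answer: '****'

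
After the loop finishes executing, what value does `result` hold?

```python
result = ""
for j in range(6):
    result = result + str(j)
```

Let's trace through this code step by step.

Initialize: result = ''
Entering loop: for j in range(6):
After iteration 1: j = 0, result = '0'
After iteration 2: j = 1, result = '01'
After iteration 3: j = 2, result = '012'
After iteration 4: j = 3, result = '0123'
After iteration 5: j = 4, result = '01234'
After iteration 6: j = 5, result = '012345'
Loop ends.

Final answer: '012345'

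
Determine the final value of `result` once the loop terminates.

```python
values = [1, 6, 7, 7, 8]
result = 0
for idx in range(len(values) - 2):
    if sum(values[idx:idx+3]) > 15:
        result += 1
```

Let's trace through this code step by step.

Initialize: values = [1, 6, 7, 7, 8]
Initialize: result = 0
Entering loop: for idx in range(len(values) - 2):
After iteration 1: idx = 0, result = 0
After iteration 2: idx = 1, result = 1
After iteration 3: idx = 2, result = 2
Loop ends.

Final answer: 2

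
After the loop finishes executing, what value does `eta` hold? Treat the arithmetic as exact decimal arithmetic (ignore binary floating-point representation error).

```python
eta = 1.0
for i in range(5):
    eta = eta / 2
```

Let's trace through this code step by step.

Initialize: eta = 1.0
Entering loop: for i in range(5):
After iteration 1: i = 0, eta = 0.5
After iteration 2: i = 1, eta = 0.25
After iteration 3: i = 2, eta = 0.125
After iteration 4: i = 3, eta = 0.0625
After iteration 5: i = 4, eta = 0.03125
Loop ends.

Final answer: 0.03125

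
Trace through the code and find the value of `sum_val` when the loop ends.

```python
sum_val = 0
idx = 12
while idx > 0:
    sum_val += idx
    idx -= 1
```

Let's trace through this code step by step.

Initialize: sum_val = 0
Initialize: idx = 12
Entering loop: while idx > 0:
After iteration 1: sum_val = 12, idx = 11
After iteration 2: sum_val = 23, idx = 10
After iteration 3: sum_val = 33, idx = 9
After iteration 4: sum_val = 42, idx = 8
After iteration 5: sum_val = 50, idx = 7
After iteration 6: sum_val = 57, idx = 6
After iteration 7: sum_val = 63, idx = 5
After iteration 8: sum_val = 68, idx = 4
After iteration 9: sum_val = 72, idx = 3
After iteration 10: sum_val = 75, idx = 2
After iteration 11: sum_val = 77, idx = 1
After iteration 12: sum_val = 78, idx = 0
Loop ends.

Final answer: 78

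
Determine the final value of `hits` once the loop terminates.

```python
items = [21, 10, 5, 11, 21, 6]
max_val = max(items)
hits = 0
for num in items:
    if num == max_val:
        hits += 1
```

Let's trace through this code step by step.

Initialize: items = [21, 10, 5, 11, 21, 6]
Initialize: max_val = 21
Initialize: hits = 0
Entering loop: for num in items:
After iteration 1: num = 21, hits = 1
After iteration 2: num = 10, hits = 1
After iteration 3: num = 5, hits = 1
After iteration 4: num = 11, hits = 1
After iteration 5: num = 21, hits = 2
After iteration 6: num = 6, hits = 2
Loop ends.

Final answer: 2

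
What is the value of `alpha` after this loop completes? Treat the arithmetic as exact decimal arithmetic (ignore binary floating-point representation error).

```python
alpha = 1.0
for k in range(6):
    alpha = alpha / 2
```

Let's trace through this code step by step.

Initialize: alpha = 1.0
Entering loop: for k in range(6):
After iteration 1: k = 0, alpha = 0.5
After iteration 2: k = 1, alpha = 0.25
After iteration 3: k = 2, alpha = 0.125
After iteration 4: k = 3, alpha = 0.0625
After iteration 5: k = 4, alpha = 0.03125
After iteration 6: k = 5, alpha = 0.015625
Loop ends.

Final answer: 0.015625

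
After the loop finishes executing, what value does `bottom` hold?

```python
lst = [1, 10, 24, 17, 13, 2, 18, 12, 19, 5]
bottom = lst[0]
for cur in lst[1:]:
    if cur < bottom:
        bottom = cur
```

Let's trace through this code step by step.

Initialize: lst = [1, 10, 24, 17, 13, 2, 18, 12, 19, 5]
Initialize: bottom = 1
Entering loop: for cur in lst[1:]:
After iteration 1: cur = 10, bottom = 1
After iteration 2: cur = 24, bottom = 1
After iteration 3: cur = 17, bottom = 1
After iteration 4: cur = 13, bottom = 1
After iteration 5: cur = 2, bottom = 1
After iteration 6: cur = 18, bottom = 1
After iteration 7: cur = 12, bottom = 1
After iteration 8: cur = 19, bottom = 1
After iteration 9: cur = 5, bottom = 1
Loop ends.

Final answer: 1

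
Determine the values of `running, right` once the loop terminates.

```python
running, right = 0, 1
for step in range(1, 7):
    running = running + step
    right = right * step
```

Let's trace through this code step by step.

Initialize: running = 0
Initialize: right = 1
Entering loop: for step in range(1, 7):
After iteration 1: step = 1, running = 1, right = 1
After iteration 2: step = 2, running = 3, right = 2
After iteration 3: step = 3, running = 6, right = 6
After iteration 4: step = 4, running = 10, right = 24
After iteration 5: step = 5, running = 15, right = 120
After iteration 6: step = 6, running = 21, right = 720
Loop ends.

Final answer: 21, 720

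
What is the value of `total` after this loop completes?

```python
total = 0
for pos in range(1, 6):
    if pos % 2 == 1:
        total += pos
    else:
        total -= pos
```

Let's trace through this code step by step.

Initialize: total = 0
Entering loop: for pos in range(1, 6):
After iteration 1: pos = 1, total = 1
After iteration 2: pos = 2, total = -1
After iteration 3: pos = 3, total = 2
After iteration 4: pos = 4, total = -2
After iteration 5: pos = 5, total = 3
Loop ends.

Final answer: 3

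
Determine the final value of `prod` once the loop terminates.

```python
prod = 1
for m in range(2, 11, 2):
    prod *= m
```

Let's trace through this code step by step.

Initialize: prod = 1
Entering loop: for m in range(2, 11, 2):
After iteration 1: m = 2, prod = 2
After iteration 2: m = 4, prod = 8
After iteration 3: m = 6, prod = 48
After iteration 4: m = 8, prod = 384
After iteration 5: m = 10, prod = 3840
Loop ends.

Final answer: 3840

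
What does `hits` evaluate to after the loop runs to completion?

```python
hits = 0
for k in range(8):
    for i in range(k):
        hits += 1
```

Let's trace through this code step by step.

Initialize: hits = 0
Entering loop: for k in range(8):
After iteration 1: k = 0, hits = 0
After iteration 2: k = 1, hits = 1, i = 0
After iteration 3: k = 2, hits = 3, i = 1
After iteration 4: k = 3, hits = 6, i = 2
After iteration 5: k = 4, hits = 10, i = 3
After iteration 6: k = 5, hits = 15, i = 4
After iteration 7: k = 6, hits = 21, i = 5
After iteration 8: k = 7, hits = 28, i = 6
Loop ends.

Final answer: 28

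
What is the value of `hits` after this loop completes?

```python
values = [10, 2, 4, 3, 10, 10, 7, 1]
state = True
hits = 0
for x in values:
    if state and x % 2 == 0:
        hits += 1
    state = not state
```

Let's trace through this code step by step.

Initialize: values = [10, 2, 4, 3, 10, 10, 7, 1]
Initialize: state = True
Initialize: hits = 0
Entering loop: for x in values:
After iteration 1: x = 10, state = False, hits = 1
After iteration 2: x = 2, state = True, hits = 1
After iteration 3: x = 4, state = False, hits = 2
After iteration 4: x = 3, state = True, hits = 2
After iteration 5: x = 10, state = False, hits = 3
After iteration 6: x = 10, state = True, hits = 3
After iteration 7: x = 7, state = False, hits = 3
After iteration 8: x = 1, state = True, hits = 3
Loop ends.

Final answer: 3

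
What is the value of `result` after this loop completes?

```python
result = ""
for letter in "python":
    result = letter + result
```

Let's trace through this code step by step.

Initialize: result = ''
Entering loop: for letter in "python":
After iteration 1: letter = 'p', result = 'p'
After iteration 2: letter = 'y', result = 'yp'
After iteration 3: letter = 't', result = 'typ'
After iteration 4: letter = 'h', result = 'htyp'
After iteration 5: letter = 'o', result = 'ohtyp'
After iteration 6: letter = 'n', result = 'nohtyp'
Loop ends.

Final answer: 'nohtyp'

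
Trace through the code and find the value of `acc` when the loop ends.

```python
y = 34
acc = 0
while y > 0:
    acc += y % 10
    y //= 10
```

Let's trace through this code step by step.

Initialize: y = 34
Initialize: acc = 0
Entering loop: while y > 0:
After iteration 1: y = 3, acc = 4
After iteration 2: y = 0, acc = 7
Loop ends.

Final answer: 7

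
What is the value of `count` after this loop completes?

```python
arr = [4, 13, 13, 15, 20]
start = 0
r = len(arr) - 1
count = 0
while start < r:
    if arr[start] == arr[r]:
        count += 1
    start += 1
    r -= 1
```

Let's trace through this code step by step.

Initialize: arr = [4, 13, 13, 15, 20]
Initialize: start = 0
Initialize: r = 4
Initialize: count = 0
Entering loop: while start < r:
After iteration 1: start = 1, r = 3, count = 0
After iteration 2: start = 2, r = 2, count = 0
Loop ends.

Final answer: 0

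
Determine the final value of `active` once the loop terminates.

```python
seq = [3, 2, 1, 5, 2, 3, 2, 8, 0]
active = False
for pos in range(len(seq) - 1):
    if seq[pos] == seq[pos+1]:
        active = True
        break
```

Let's trace through this code step by step.

Initialize: seq = [3, 2, 1, 5, 2, 3, 2, 8, 0]
Initialize: active = False
Entering loop: for pos in range(len(seq) - 1):
After iteration 1: pos = 0, active = False
After iteration 2: pos = 1, active = False
After iteration 3: pos = 2, active = False
After iteration 4: pos = 3, active = False
After iteration 5: pos = 4, active = False
After iteration 6: pos = 5, active = False
After iteration 7: pos = 6, active = False
After iteration 8: pos = 7, active = False
Loop ends.

Final answer: False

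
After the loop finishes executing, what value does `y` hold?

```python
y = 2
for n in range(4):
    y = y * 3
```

Let's trace through this code step by step.

Initialize: y = 2
Entering loop: for n in range(4):
After iteration 1: n = 0, y = 6
After iteration 2: n = 1, y = 18
After iteration 3: n = 2, y = 54
After iteration 4: n = 3, y = 162
Loop ends.

Final answer: 162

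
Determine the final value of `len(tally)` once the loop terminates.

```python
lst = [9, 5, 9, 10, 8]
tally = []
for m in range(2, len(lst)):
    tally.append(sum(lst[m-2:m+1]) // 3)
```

Let's trace through this code step by step.

Initialize: lst = [9, 5, 9, 10, 8]
Initialize: tally = []
Entering loop: for m in range(2, len(lst)):
After iteration 1: m = 2, tally = [7]
After iteration 2: m = 3, tally = [7, 8]
After iteration 3: m = 4, tally = [7, 8, 9]
Loop ends.
len(tally) = 3

Final answer: 3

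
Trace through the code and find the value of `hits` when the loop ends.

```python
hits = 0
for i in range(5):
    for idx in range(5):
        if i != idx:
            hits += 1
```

Let's trace through this code step by step.

Initialize: hits = 0
Entering loop: for i in range(5):
After iteration 1: i = 0, hits = 4
After iteration 2: i = 1, hits = 8
After iteration 3: i = 2, hits = 12
After iteration 4: i = 3, hits = 16
After iteration 5: i = 4, hits = 20
Loop ends.

Final answer: 20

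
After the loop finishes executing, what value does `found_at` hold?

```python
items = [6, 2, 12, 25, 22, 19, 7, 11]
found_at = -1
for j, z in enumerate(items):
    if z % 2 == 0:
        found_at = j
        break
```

Let's trace through this code step by step.

Initialize: items = [6, 2, 12, 25, 22, 19, 7, 11]
Initialize: found_at = -1
Entering loop: for j, z in enumerate(items):
After iteration 1: j = 0, z = 6, found_at = 0
Loop ends.

Final answer: 0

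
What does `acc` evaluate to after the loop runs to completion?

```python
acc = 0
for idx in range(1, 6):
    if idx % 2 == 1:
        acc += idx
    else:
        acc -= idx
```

Let's trace through this code step by step.

Initialize: acc = 0
Entering loop: for idx in range(1, 6):
After iteration 1: idx = 1, acc = 1
After iteration 2: idx = 2, acc = -1
After iteration 3: idx = 3, acc = 2
After iteration 4: idx = 4, acc = -2
After iteration 5: idx = 5, acc = 3
Loop ends.

Final answer: 3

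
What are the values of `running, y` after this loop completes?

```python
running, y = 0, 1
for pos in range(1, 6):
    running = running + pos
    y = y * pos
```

Let's trace through this code step by step.

Initialize: running = 0
Initialize: y = 1
Entering loop: for pos in range(1, 6):
After iteration 1: pos = 1, running = 1, y = 1
After iteration 2: pos = 2, running = 3, y = 2
After iteration 3: pos = 3, running = 6, y = 6
After iteration 4: pos = 4, running = 10, y = 24
After iteration 5: pos = 5, running = 15, y = 120
Loop ends.

Final answer: 15, 120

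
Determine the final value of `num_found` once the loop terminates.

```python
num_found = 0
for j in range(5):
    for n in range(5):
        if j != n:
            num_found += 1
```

Let's trace through this code step by step.

Initialize: num_found = 0
Entering loop: for j in range(5):
After iteration 1: j = 0, num_found = 4
After iteration 2: j = 1, num_found = 8
After iteration 3: j = 2, num_found = 12
After iteration 4: j = 3, num_found = 16
After iteration 5: j = 4, num_found = 20
Loop ends.

Final answer: 20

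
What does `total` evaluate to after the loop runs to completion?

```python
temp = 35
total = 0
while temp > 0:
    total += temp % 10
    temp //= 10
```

Let's trace through this code step by step.

Initialize: temp = 35
Initialize: total = 0
Entering loop: while temp > 0:
After iteration 1: temp = 3, total = 5
After iteration 2: temp = 0, total = 8
Loop ends.

Final answer: 8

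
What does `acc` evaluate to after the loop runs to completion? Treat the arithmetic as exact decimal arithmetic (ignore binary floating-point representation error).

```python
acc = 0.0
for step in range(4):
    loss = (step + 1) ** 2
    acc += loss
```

Let's trace through this code step by step.

Initialize: acc = 0.0
Entering loop: for step in range(4):
After iteration 1: step = 0, acc = 1.0, loss = 1
After iteration 2: step = 1, acc = 5.0, loss = 4
After iteration 3: step = 2, acc = 14.0, loss = 9
After iteration 4: step = 3, acc = 30.0, loss = 16
Loop ends.

Final answer: 30.0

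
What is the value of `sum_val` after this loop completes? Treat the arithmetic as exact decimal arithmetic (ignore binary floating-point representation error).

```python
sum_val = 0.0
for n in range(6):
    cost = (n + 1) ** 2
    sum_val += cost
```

Let's trace through this code step by step.

Initialize: sum_val = 0.0
Entering loop: for n in range(6):
After iteration 1: n = 0, sum_val = 1.0, cost = 1
After iteration 2: n = 1, sum_val = 5.0, cost = 4
After iteration 3: n = 2, sum_val = 14.0, cost = 9
After iteration 4: n = 3, sum_val = 30.0, cost = 16
After iteration 5: n = 4, sum_val = 55.0, cost = 25
After iteration 6: n = 5, sum_val = 91.0, cost = 36
Loop ends.

Final answer: 91.0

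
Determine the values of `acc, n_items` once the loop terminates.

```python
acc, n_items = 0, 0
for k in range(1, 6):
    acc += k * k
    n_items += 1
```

Let's trace through this code step by step.

Initialize: acc = 0
Initialize: n_items = 0
Entering loop: for k in range(1, 6):
After iteration 1: k = 1, acc = 1, n_items = 1
After iteration 2: k = 2, acc = 5, n_items = 2
After iteration 3: k = 3, acc = 14, n_items = 3
After iteration 4: k = 4, acc = 30, n_items = 4
After iteration 5: k = 5, acc = 55, n_items = 5
Loop ends.

Final answer: 55, 5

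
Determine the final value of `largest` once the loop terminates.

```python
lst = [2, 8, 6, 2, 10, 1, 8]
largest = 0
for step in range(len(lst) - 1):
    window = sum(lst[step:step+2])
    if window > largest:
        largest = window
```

Let's trace through this code step by step.

Initialize: lst = [2, 8, 6, 2, 10, 1, 8]
Initialize: largest = 0
Entering loop: for step in range(len(lst) - 1):
After iteration 1: step = 0, largest = 10, window = 10
After iteration 2: step = 1, largest = 14, window = 14
After iteration 3: step = 2, largest = 14, window = 8
After iteration 4: step = 3, largest = 14, window = 12
After iteration 5: step = 4, largest = 14, window = 11
After iteration 6: step = 5, largest = 14, window = 9
Loop ends.

Final answer: 14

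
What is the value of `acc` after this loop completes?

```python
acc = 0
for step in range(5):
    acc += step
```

Let's trace through this code step by step.

Initialize: acc = 0
Entering loop: for step in range(5):
After iteration 1: step = 0, acc = 0
After iteration 2: step = 1, acc = 1
After iteration 3: step = 2, acc = 3
After iteration 4: step = 3, acc = 6
After iteration 5: step = 4, acc = 10
Loop ends.

Final answer: 10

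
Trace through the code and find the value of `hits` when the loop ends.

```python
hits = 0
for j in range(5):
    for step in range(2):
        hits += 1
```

Let's trace through this code step by step.

Initialize: hits = 0
Entering loop: for j in range(5):
After iteration 1: j = 0, hits = 2
After iteration 2: j = 1, hits = 4
After iteration 3: j = 2, hits = 6
After iteration 4: j = 3, hits = 8
After iteration 5: j = 4, hits = 10
Loop ends.

Final answer: 10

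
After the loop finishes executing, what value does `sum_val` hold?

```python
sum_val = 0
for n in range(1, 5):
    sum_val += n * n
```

Let's trace through this code step by step.

Initialize: sum_val = 0
Entering loop: for n in range(1, 5):
After iteration 1: n = 1, sum_val = 1
After iteration 2: n = 2, sum_val = 5
After iteration 3: n = 3, sum_val = 14
After iteration 4: n = 4, sum_val = 30
Loop ends.

Final answer: 30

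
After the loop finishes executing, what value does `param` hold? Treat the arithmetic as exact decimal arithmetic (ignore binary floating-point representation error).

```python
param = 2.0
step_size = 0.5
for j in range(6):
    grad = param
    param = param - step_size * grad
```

Let's trace through this code step by step.

Initialize: param = 2.0
Initialize: step_size = 0.5
Entering loop: for j in range(6):
After iteration 1: j = 0, param = 1.0, grad = 2.0
After iteration 2: j = 1, param = 0.5, grad = 1.0
After iteration 3: j = 2, param = 0.25, grad = 0.5
After iteration 4: j = 3, param = 0.125, grad = 0.25
After iteration 5: j = 4, param = 0.0625, grad = 0.125
After iteration 6: j = 5, param = 0.03125, grad = 0.0625
Loop ends.

Final answer: 0.03125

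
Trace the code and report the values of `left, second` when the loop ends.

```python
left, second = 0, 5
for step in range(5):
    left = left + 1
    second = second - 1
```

Let's trace through this code step by step.

Initialize: left = 0
Initialize: second = 5
Entering loop: for step in range(5):
After iteration 1: step = 0, left = 1, second = 4
After iteration 2: step = 1, left = 2, second = 3
After iteration 3: step = 2, left = 3, second = 2
After iteration 4: step = 3, left = 4, second = 1
After iteration 5: step = 4, left = 5, second = 0
Loop ends.

Final answer: 5, 0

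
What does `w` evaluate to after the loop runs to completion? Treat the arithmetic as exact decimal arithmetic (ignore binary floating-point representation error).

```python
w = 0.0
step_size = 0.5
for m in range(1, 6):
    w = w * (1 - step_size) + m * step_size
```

Let's trace through this code step by step.

Initialize: w = 0.0
Initialize: step_size = 0.5
Entering loop: for m in range(1, 6):
After iteration 1: m = 1, w = 0.5
After iteration 2: m = 2, w = 1.25
After iteration 3: m = 3, w = 2.125
After iteration 4: m = 4, w = 3.0625
After iteration 5: m = 5, w = 4.03125
Loop ends.

Final answer: 4.03125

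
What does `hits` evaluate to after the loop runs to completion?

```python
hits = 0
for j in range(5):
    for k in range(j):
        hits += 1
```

Let's trace through this code step by step.

Initialize: hits = 0
Entering loop: for j in range(5):
After iteration 1: j = 0, hits = 0
After iteration 2: j = 1, hits = 1, k = 0
After iteration 3: j = 2, hits = 3, k = 1
After iteration 4: j = 3, hits = 6, k = 2
After iteration 5: j = 4, hits = 10, k = 3
Loop ends.

Final answer: 10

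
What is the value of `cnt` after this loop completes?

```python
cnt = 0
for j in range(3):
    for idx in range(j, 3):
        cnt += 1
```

Let's trace through this code step by step.

Initialize: cnt = 0
Entering loop: for j in range(3):
After iteration 1: j = 0, cnt = 3
After iteration 2: j = 1, cnt = 5
After iteration 3: j = 2, cnt = 6
Loop ends.

Final answer: 6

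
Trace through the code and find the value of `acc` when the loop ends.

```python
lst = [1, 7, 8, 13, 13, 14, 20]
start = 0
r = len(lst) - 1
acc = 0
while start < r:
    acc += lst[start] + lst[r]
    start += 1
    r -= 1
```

Let's trace through this code step by step.

Initialize: lst = [1, 7, 8, 13, 13, 14, 20]
Initialize: start = 0
Initialize: r = 6
Initialize: acc = 0
Entering loop: while start < r:
After iteration 1: start = 1, r = 5, acc = 21
After iteration 2: start = 2, r = 4, acc = 42
After iteration 3: start = 3, r = 3, acc = 63
Loop ends.

Final answer: 63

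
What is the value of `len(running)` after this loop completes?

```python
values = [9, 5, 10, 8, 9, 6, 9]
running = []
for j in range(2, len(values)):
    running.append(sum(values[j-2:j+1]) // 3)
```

Let's trace through this code step by step.

Initialize: values = [9, 5, 10, 8, 9, 6, 9]
Initialize: running = []
Entering loop: for j in range(2, len(values)):
After iteration 1: j = 2, running = [8]
After iteration 2: j = 3, running = [8, 7]
After iteration 3: j = 4, running = [8, 7, 9]
After iteration 4: j = 5, running = [8, 7, 9, 7]
After iteration 5: j = 6, running = [8, 7, 9, 7, 8]
Loop ends.
len(running) = 5

Final answer: 5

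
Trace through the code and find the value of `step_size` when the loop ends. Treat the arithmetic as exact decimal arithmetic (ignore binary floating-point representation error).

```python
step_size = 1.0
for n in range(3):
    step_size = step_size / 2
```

Let's trace through this code step by step.

Initialize: step_size = 1.0
Entering loop: for n in range(3):
After iteration 1: n = 0, step_size = 0.5
After iteration 2: n = 1, step_size = 0.25
After iteration 3: n = 2, step_size = 0.125
Loop ends.

Final answer: 0.125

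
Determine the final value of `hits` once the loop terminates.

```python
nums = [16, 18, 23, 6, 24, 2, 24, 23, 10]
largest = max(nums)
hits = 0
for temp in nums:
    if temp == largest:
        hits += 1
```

Let's trace through this code step by step.

Initialize: nums = [16, 18, 23, 6, 24, 2, 24, 23, 10]
Initialize: largest = 24
Initialize: hits = 0
Entering loop: for temp in nums:
After iteration 1: temp = 16, hits = 0
After iteration 2: temp = 18, hits = 0
After iteration 3: temp = 23, hits = 0
After iteration 4: temp = 6, hits = 0
After iteration 5: temp = 24, hits = 1
After iteration 6: temp = 2, hits = 1
After iteration 7: temp = 24, hits = 2
After iteration 8: temp = 23, hits = 2
After iteration 9: temp = 10, hits = 2
Loop ends.

Final answer: 2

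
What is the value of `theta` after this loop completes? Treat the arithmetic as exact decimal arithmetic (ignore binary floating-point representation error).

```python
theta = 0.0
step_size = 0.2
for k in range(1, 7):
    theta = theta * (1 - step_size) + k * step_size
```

Let's trace through this code step by step.

Initialize: theta = 0.0
Initialize: step_size = 0.2
Entering loop: for k in range(1, 7):
After iteration 1: k = 1, theta = 0.2
After iteration 2: k = 2, theta = 0.56
After iteration 3: k = 3, theta = 1.048
After iteration 4: k = 4, theta = 1.6384
After iteration 5: k = 5, theta = 2.31072
After iteration 6: k = 6, theta = 3.048576
Loop ends.

Final answer: 3.048576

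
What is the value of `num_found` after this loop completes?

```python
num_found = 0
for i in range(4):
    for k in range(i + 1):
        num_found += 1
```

Let's trace through this code step by step.

Initialize: num_found = 0
Entering loop: for i in range(4):
After iteration 1: i = 0, num_found = 1, k = 0
After iteration 2: i = 1, num_found = 3, k = 1
After iteration 3: i = 2, num_found = 6, k = 2
After iteration 4: i = 3, num_found = 10, k = 3
Loop ends.

Final answer: 10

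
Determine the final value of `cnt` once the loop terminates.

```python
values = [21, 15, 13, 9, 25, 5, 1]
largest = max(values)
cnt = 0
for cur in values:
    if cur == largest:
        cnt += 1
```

Let's trace through this code step by step.

Initialize: values = [21, 15, 13, 9, 25, 5, 1]
Initialize: largest = 25
Initialize: cnt = 0
Entering loop: for cur in values:
After iteration 1: cur = 21, cnt = 0
After iteration 2: cur = 15, cnt = 0
After iteration 3: cur = 13, cnt = 0
After iteration 4: cur = 9, cnt = 0
After iteration 5: cur = 25, cnt = 1
After iteration 6: cur = 5, cnt = 1
After iteration 7: cur = 1, cnt = 1
Loop ends.

Final answer: 1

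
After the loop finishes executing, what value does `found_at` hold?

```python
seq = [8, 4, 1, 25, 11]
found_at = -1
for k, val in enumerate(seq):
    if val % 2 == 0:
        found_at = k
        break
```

Let's trace through this code step by step.

Initialize: seq = [8, 4, 1, 25, 11]
Initialize: found_at = -1
Entering loop: for k, val in enumerate(seq):
After iteration 1: k = 0, val = 8, found_at = 0
Loop ends.

Final answer: 0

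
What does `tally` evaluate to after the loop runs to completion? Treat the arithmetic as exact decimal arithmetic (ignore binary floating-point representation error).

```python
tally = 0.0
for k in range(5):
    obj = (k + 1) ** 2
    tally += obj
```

Let's trace through this code step by step.

Initialize: tally = 0.0
Entering loop: for k in range(5):
After iteration 1: k = 0, tally = 1.0, obj = 1
After iteration 2: k = 1, tally = 5.0, obj = 4
After iteration 3: k = 2, tally = 14.0, obj = 9
After iteration 4: k = 3, tally = 30.0, obj = 16
After iteration 5: k = 4, tally = 55.0, obj = 25
Loop ends.

Final answer: 55.0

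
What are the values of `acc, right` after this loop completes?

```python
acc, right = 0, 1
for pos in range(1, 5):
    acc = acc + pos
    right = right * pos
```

Let's trace through this code step by step.

Initialize: acc = 0
Initialize: right = 1
Entering loop: for pos in range(1, 5):
After iteration 1: pos = 1, acc = 1, right = 1
After iteration 2: pos = 2, acc = 3, right = 2
After iteration 3: pos = 3, acc = 6, right = 6
After iteration 4: pos = 4, acc = 10, right = 24
Loop ends.

Final answer: 10, 24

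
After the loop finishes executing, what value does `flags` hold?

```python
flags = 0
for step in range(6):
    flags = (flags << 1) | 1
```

Let's trace through this code step by step.

Initialize: flags = 0
Entering loop: for step in range(6):
After iteration 1: step = 0, flags = 1
After iteration 2: step = 1, flags = 3
After iteration 3: step = 2, flags = 7
After iteration 4: step = 3, flags = 15
After iteration 5: step = 4, flags = 31
After iteration 6: step = 5, flags = 63
Loop ends.

Final answer: 63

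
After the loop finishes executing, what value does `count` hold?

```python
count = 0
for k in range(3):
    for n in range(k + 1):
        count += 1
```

Let's trace through this code step by step.

Initialize: count = 0
Entering loop: for k in range(3):
After iteration 1: k = 0, count = 1, n = 0
After iteration 2: k = 1, count = 3, n = 1
After iteration 3: k = 2, count = 6, n = 2
Loop ends.

Final answer: 6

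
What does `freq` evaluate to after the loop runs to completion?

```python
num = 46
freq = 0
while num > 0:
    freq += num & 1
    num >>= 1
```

Let's trace through this code step by step.

Initialize: num = 46
Initialize: freq = 0
Entering loop: while num > 0:
After iteration 1: num = 23, freq = 0
After iteration 2: num = 11, freq = 1
After iteration 3: num = 5, freq = 2
After iteration 4: num = 2, freq = 3
After iteration 5: num = 1, freq = 3
After iteration 6: num = 0, freq = 4
Loop ends.

Final answer: 4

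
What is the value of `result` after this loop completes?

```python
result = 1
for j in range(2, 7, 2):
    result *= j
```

Let's trace through this code step by step.

Initialize: result = 1
Entering loop: for j in range(2, 7, 2):
After iteration 1: j = 2, result = 2
After iteration 2: j = 4, result = 8
After iteration 3: j = 6, result = 48
Loop ends.

Final answer: 48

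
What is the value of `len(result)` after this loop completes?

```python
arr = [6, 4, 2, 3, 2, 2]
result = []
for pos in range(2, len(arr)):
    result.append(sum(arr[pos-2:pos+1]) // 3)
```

Let's trace through this code step by step.

Initialize: arr = [6, 4, 2, 3, 2, 2]
Initialize: result = []
Entering loop: for pos in range(2, len(arr)):
After iteration 1: pos = 2, result = [4]
After iteration 2: pos = 3, result = [4, 3]
After iteration 3: pos = 4, result = [4, 3, 2]
After iteration 4: pos = 5, result = [4, 3, 2, 2]
Loop ends.
len(result) = 4

Final answer: 4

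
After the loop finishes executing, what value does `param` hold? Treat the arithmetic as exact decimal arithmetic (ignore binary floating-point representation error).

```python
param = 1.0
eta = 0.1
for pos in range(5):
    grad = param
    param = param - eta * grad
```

Let's trace through this code step by step.

Initialize: param = 1.0
Initialize: eta = 0.1
Entering loop: for pos in range(5):
After iteration 1: pos = 0, param = 0.9, grad = 1.0
After iteration 2: pos = 1, param = 0.81, grad = 0.9
After iteration 3: pos = 2, param = 0.729, grad = 0.81
After iteration 4: pos = 3, param = 0.6561, grad = 0.729
After iteration 5: pos = 4, param = 0.59049, grad = 0.6561
Loop ends.

Final answer: 0.59049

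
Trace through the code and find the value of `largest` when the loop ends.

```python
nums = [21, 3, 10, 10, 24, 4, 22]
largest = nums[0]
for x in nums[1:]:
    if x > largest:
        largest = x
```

Let's trace through this code step by step.

Initialize: nums = [21, 3, 10, 10, 24, 4, 22]
Initialize: largest = 21
Entering loop: for x in nums[1:]:
After iteration 1: x = 3, largest = 21
After iteration 2: x = 10, largest = 21
After iteration 3: x = 10, largest = 21
After iteration 4: x = 24, largest = 24
After iteration 5: x = 4, largest = 24
After iteration 6: x = 22, largest = 24
Loop ends.

Final answer: 24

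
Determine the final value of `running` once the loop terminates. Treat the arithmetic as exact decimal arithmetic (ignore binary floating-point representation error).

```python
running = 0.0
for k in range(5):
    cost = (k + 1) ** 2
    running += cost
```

Let's trace through this code step by step.

Initialize: running = 0.0
Entering loop: for k in range(5):
After iteration 1: k = 0, running = 1.0, cost = 1
After iteration 2: k = 1, running = 5.0, cost = 4
After iteration 3: k = 2, running = 14.0, cost = 9
After iteration 4: k = 3, running = 30.0, cost = 16
After iteration 5: k = 4, running = 55.0, cost = 25
Loop ends.

Final answer: 55.0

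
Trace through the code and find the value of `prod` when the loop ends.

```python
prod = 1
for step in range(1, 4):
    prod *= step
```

Let's trace through this code step by step.

Initialize: prod = 1
Entering loop: for step in range(1, 4):
After iteration 1: step = 1, prod = 1
After iteration 2: step = 2, prod = 2
After iteration 3: step = 3, prod = 6
Loop ends.

Final answer: 6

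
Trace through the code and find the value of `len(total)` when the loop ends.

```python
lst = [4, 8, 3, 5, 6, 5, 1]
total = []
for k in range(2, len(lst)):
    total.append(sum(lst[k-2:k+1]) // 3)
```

Let's trace through this code step by step.

Initialize: lst = [4, 8, 3, 5, 6, 5, 1]
Initialize: total = []
Entering loop: for k in range(2, len(lst)):
After iteration 1: k = 2, total = [5]
After iteration 2: k = 3, total = [5, 5]
After iteration 3: k = 4, total = [5, 5, 4]
After iteration 4: k = 5, total = [5, 5, 4, 5]
After iteration 5: k = 6, total = [5, 5, 4, 5, 4]
Loop ends.
len(total) = 5

Final answer: 5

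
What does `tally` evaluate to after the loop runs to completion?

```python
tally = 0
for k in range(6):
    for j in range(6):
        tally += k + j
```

Let's trace through this code step by step.

Initialize: tally = 0
Entering loop: for k in range(6):
After iteration 1: k = 0, tally = 15
After iteration 2: k = 1, tally = 36
After iteration 3: k = 2, tally = 63
After iteration 4: k = 3, tally = 96
After iteration 5: k = 4, tally = 135
After iteration 6: k = 5, tally = 180
Loop ends.

Final answer: 180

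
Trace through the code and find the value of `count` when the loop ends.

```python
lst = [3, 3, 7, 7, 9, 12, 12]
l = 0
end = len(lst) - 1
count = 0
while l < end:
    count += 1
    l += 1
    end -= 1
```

Let's trace through this code step by step.

Initialize: lst = [3, 3, 7, 7, 9, 12, 12]
Initialize: l = 0
Initialize: end = 6
Initialize: count = 0
Entering loop: while l < end:
After iteration 1: l = 1, end = 5, count = 1
After iteration 2: l = 2, end = 4, count = 2
After iteration 3: l = 3, end = 3, count = 3
Loop ends.

Final answer: 3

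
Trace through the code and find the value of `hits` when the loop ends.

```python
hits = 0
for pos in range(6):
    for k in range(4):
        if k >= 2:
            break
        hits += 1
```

Let's trace through this code step by step.

Initialize: hits = 0
Entering loop: for pos in range(6):
After iteration 1: pos = 0, hits = 2
After iteration 2: pos = 1, hits = 4
After iteration 3: pos = 2, hits = 6
After iteration 4: pos = 3, hits = 8
After iteration 5: pos = 4, hits = 10
After iteration 6: pos = 5, hits = 12
Loop ends.

Final answer: 12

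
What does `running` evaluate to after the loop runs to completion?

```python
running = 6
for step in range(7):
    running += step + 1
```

Let's trace through this code step by step.

Initialize: running = 6
Entering loop: for step in range(7):
After iteration 1: step = 0, running = 7
After iteration 2: step = 1, running = 9
After iteration 3: step = 2, running = 12
After iteration 4: step = 3, running = 16
After iteration 5: step = 4, running = 21
After iteration 6: step = 5, running = 27
After iteration 7: step = 6, running = 34
Loop ends.

Final answer: 34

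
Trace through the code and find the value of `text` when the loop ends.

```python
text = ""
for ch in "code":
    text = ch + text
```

Let's trace through this code step by step.

Initialize: text = ''
Entering loop: for ch in "code":
After iteration 1: ch = 'c', text = 'c'
After iteration 2: ch = 'o', text = 'oc'
After iteration 3: ch = 'd', text = 'doc'
After iteration 4: ch = 'e', text = 'edoc'
Loop ends.

Final answer: 'edoc'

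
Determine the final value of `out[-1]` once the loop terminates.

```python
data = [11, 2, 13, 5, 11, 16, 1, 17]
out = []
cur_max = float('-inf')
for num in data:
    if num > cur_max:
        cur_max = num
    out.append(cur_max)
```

Let's trace through this code step by step.

Initialize: data = [11, 2, 13, 5, 11, 16, 1, 17]
Initialize: out = []
Initialize: cur_max = -inf
Entering loop: for num in data:
After iteration 1: num = 11, out = [11], cur_max = 11
After iteration 2: num = 2, out = [11, 11], cur_max = 11
After iteration 3: num = 13, out = [11, 11, 13], cur_max = 13
After iteration 4: num = 5, out = [11, 11, 13, 13], cur_max = 13
After iteration 5: num = 11, out = [11, 11, 13, 13, 13], cur_max = 13
After iteration 6: num = 16, out = [11, 11, 13, 13, 13, 16], cur_max = 16
After iteration 7: num = 1, out = [11, 11, 13, 13, 13, 16, 16], cur_max = 16
After iteration 8: num = 17, out = [11, 11, 13, 13, 13, 16, 16, 17], cur_max = 17
Loop ends.
out[-1] = 17

Final answer: 17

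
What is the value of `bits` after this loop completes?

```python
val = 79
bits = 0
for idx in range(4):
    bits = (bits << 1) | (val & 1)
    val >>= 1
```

Let's trace through this code step by step.

Initialize: val = 79
Initialize: bits = 0
Entering loop: for idx in range(4):
After iteration 1: idx = 0, val = 39, bits = 1
After iteration 2: idx = 1, val = 19, bits = 3
After iteration 3: idx = 2, val = 9, bits = 7
After iteration 4: idx = 3, val = 4, bits = 15
Loop ends.

Final answer: 15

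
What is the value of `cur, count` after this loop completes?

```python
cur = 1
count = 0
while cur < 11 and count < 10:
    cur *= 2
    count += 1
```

Let's trace through this code step by step.

Initialize: cur = 1
Initialize: count = 0
Entering loop: while cur < 11 and count < 10:
After iteration 1: cur = 2, count = 1
After iteration 2: cur = 4, count = 2
After iteration 3: cur = 8, count = 3
After iteration 4: cur = 16, count = 4
Loop ends.

Final answer: 16, 4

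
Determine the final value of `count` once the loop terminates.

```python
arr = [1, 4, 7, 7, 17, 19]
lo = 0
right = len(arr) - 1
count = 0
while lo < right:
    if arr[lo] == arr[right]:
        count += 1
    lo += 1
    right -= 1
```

Let's trace through this code step by step.

Initialize: arr = [1, 4, 7, 7, 17, 19]
Initialize: lo = 0
Initialize: right = 5
Initialize: count = 0
Entering loop: while lo < right:
After iteration 1: lo = 1, right = 4, count = 0
After iteration 2: lo = 2, right = 3, count = 0
After iteration 3: lo = 3, right = 2, count = 1
Loop ends.

Final answer: 1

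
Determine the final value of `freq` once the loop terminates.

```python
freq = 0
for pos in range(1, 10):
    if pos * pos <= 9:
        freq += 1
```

Let's trace through this code step by step.

Initialize: freq = 0
Entering loop: for pos in range(1, 10):
After iteration 1: pos = 1, freq = 1
After iteration 2: pos = 2, freq = 2
After iteration 3: pos = 3, freq = 3
After iteration 4: pos = 4, freq = 3
After iteration 5: pos = 5, freq = 3
After iteration 6: pos = 6, freq = 3
After iteration 7: pos = 7, freq = 3
After iteration 8: pos = 8, freq = 3
After iteration 9: pos = 9, freq = 3
Loop ends.

Final answer: 3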